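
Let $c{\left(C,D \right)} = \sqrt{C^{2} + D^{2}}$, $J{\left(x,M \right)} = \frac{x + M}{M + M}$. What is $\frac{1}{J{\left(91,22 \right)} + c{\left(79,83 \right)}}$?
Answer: $- \frac{4972}{25406911} + \frac{1936 \sqrt{13130}}{25406911} \approx 0.0085357$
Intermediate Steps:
$J{\left(x,M \right)} = \frac{M + x}{2 M}$
$\frac{1}{J{\left(91,22 \right)} + c{\left(79,83 \right)}} = \frac{1}{\frac{22 + 91}{2 \cdot 22} + \sqrt{79^{2} + 83^{2}}} = \frac{1}{\frac{1}{2} \cdot \frac{1}{22} \cdot 113 + \sqrt{6241 + 6889}} = \frac{1}{\frac{113}{44} + \sqrt{13130}}$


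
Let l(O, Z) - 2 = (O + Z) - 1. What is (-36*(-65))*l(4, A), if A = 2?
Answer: 16380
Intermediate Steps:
l(O, Z) = 1 + O + Z (l(O, Z) = 2 + ((O + Z) - 1) = 2 + (-1 + O + Z) = 1 + O + Z)
(-36*(-65))*l(4, A) = (-36*(-65))*(1 + 4 + 2) = 2340*7 = 16380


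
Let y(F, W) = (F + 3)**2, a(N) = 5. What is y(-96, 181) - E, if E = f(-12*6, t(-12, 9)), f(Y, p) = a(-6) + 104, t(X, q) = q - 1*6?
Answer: 8540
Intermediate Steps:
t(X, q) = -6 + q (t(X, q) = q - 6 = -6 + q)
y(F, W) = (3 + F)**2
f(Y, p) = 109 (f(Y, p) = 5 + 104 = 109)
E = 109
y(-96, 181) - E = (3 - 96)**2 - 1*109 = (-93)**2 - 109 = 8649 - 109 = 8540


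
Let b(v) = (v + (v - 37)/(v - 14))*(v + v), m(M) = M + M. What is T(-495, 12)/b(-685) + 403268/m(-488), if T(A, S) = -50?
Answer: -6603387424177/15981692804 ≈ -413.18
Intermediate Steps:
m(M) = 2*M
b(v) = 2*v*(v + (-37 + v)/(-14 + v)) (b(v) = (v + (-37 + v)/(-14 + v))*(2*v) = 2*v*(v + (-37 + v)/(-14 + v)))
T(-495, 12)/b(-685) + 403268/m(-488) = -50*(-(-14 - 685)/(1370*(-37 + (-685)² - 13*(-685)))) + 403268/((2*(-488))) = -50*699/(1370*(-37 + 469225 + 8905)) + 403268/(-976) = -50/(2*(-685)*(-1/699)*478093) + 403268*(-1/976) = -50/654987410/699 - 100817/244 = -50*699/654987410 - 100817/244 = -3495/65498741 - 100817/244 = -6603387424177/15981692804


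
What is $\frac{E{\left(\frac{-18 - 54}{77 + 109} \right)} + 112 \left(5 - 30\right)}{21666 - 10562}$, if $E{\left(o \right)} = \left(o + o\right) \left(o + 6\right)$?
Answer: $- \frac{84218}{333467} \approx -0.25255$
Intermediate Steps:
$E{\left(o \right)} = 2 o \left(6 + o\right)$
$\frac{E{\left(\frac{-18 - 54}{77 + 109} \right)} + 112 \left(5 - 30\right)}{21666 - 10562} = \frac{2 \frac{-18 - 54}{77 + 109} \left(6 + \frac{-18 - 54}{77 + 109}\right) + 112 \left(5 - 30\right)}{21666 - 10562} = \frac{2 \left(- \frac{72}{186}\right) \left(6 - \frac{72}{186}\right) + 112 \left(-25\right)}{11104} = \left(2 \left(\left(-72\right) \frac{1}{186}\right) \left(6 - \frac{12}{31}\right) - 2800\right) \frac{1}{11104} = \left(2 \left(- \frac{12}{31}\right) \left(6 - \frac{12}{31}\right) - 2800\right) \frac{1}{11104} = \left(2 \left(- \frac{12}{31}\right) \frac{174}{31} - 2800\right) \frac{1}{11104} = \left(- \frac{4176}{961} - 2800\right) \frac{1}{11104} = \left(- \frac{2694976}{961}\right) \frac{1}{11104} = - \frac{84218}{333467}$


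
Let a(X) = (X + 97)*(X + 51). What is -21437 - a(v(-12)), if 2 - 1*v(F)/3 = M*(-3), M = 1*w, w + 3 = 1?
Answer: -24752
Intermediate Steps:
w = -2 (w = -3 + 1 = -2)
M = -2 (M = 1*(-2) = -2)
v(F) = -12 (v(F) = 6 - (-6)*(-3) = 6 - 3*6 = 6 - 18 = -12)
a(X) = (51 + X)*(97 + X) (a(X) = (97 + X)*(51 + X) = (51 + X)*(97 + X))
-21437 - a(v(-12)) = -21437 - (4947 + (-12)² + 148*(-12)) = -21437 - (4947 + 144 - 1776) = -21437 - 1*3315 = -21437 - 3315 = -24752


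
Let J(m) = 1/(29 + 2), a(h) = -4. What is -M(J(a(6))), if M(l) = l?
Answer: -1/31 ≈ -0.032258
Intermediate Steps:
J(m) = 1/31
-M(J(a(6))) = -1*1/31 = -1/31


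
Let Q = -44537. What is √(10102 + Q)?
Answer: I*√34435 ≈ 185.57*I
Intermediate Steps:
√(10102 + Q) = √(10102 - 44537) = √(-34435) = I*√34435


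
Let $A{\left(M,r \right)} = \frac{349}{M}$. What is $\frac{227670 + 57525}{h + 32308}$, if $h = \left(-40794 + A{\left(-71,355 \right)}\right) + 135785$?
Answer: $\frac{4049769}{1807576} \approx 2.2404$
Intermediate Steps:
$h = \frac{6744012}{71}$ ($h = \left(-40794 + \frac{349}{-71}\right) + 135785 = \left(-40794 + 349 \left(- \frac{1}{71}\right)\right) + 135785 = \left(-40794 - \frac{349}{71}\right) + 135785 = - \frac{2896723}{71} + 135785 = \frac{6744012}{71} \approx 94986.0$)
$\frac{227670 + 57525}{h + 32308} = \frac{227670 + 57525}{\frac{6744012}{71} + 32308} = \frac{285195}{\frac{9037880}{71}} = 285195 \cdot \frac{71}{9037880} = \frac{4049769}{1807576}$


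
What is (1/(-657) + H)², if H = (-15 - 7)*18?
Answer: 67689989929/431649 ≈ 1.5682e+5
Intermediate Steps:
H = -396 (H = -22*18 = -396)
(1/(-657) + H)² = (1/(-657) - 396)² = (-1/657 - 396)² = (-260173/657)² = 67689989929/431649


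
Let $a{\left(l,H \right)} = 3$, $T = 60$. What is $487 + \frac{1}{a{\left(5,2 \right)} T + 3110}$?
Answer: $\frac{1602231}{3290} \approx 487.0$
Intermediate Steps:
$487 + \frac{1}{a{\left(5,2 \right)} T + 3110} = 487 + \frac{1}{3 \cdot 60 + 3110} = 487 + \frac{1}{180 + 3110} = 487 + \frac{1}{3290} = \frac{1602231}{3290}$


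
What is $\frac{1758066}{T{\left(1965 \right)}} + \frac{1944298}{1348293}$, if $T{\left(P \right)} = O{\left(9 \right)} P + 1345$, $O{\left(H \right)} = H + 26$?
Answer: $\frac{1253361128549}{47271152580} \approx 26.514$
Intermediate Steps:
$O{\left(H \right)} = 26 + H$
$T{\left(P \right)} = 1345 + 35 P$ ($T{\left(P \right)} = \left(26 + 9\right) P + 1345 = 35 P + 1345 = 1345 + 35 P$)
$\frac{1758066}{T{\left(1965 \right)}} + \frac{1944298}{1348293} = \frac{1758066}{1345 + 35 \cdot 1965} + \frac{1944298}{1348293} = \frac{1758066}{1345 + 68775} + 1944298 \cdot \frac{1}{1348293} = \frac{1758066}{70120} + \frac{1944298}{1348293} = 1758066 \cdot \frac{1}{70120} + \frac{1944298}{1348293} = \frac{879033}{35060} + \frac{1944298}{1348293} = \frac{1253361128549}{47271152580}$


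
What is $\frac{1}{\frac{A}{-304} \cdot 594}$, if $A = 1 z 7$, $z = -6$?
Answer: $\frac{76}{6237} \approx 0.012185$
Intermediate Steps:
$A = -42$ ($A = 1 \left(-6\right) 7 = \left(-6\right) 7 = -42$)
$\frac{1}{\frac{A}{-304} \cdot 594} = \frac{1}{\frac{1}{-304} \left(-42\right) 594} = \frac{1}{\left(- \frac{1}{304}\right) \left(-42\right)} \frac{1}{594} = \frac{1}{\frac{21}{152}} \cdot \frac{1}{594} = \frac{152}{21} \cdot \frac{1}{594} = \frac{76}{6237}$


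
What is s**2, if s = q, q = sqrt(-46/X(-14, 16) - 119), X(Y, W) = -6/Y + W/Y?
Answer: -273/5 ≈ -54.600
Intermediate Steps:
q = I*sqrt(1365)/5 (q = sqrt(-46*(-14/(-6 + 16)) - 119) = sqrt(-46/((-1/14*10)) - 119) = sqrt(-46/(-5/7) - 119) = sqrt(-46*(-7/5) - 119) = sqrt(322/5 - 119) = sqrt(-273/5) = I*sqrt(1365)/5 ≈ 7.3892*I)
s = I*sqrt(1365)/5 ≈ 7.3892*I
s**2 = (I*sqrt(1365)/5)**2 = -273/5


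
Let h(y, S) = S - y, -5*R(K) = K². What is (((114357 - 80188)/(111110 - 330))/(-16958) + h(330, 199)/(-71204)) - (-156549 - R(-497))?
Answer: 3583118949271768869/33441087479240 ≈ 1.0715e+5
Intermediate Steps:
R(K) = -K²/5
(((114357 - 80188)/(111110 - 330))/(-16958) + h(330, 199)/(-71204)) - (-156549 - R(-497)) = (((114357 - 80188)/(111110 - 330))/(-16958) + (199 - 1*330)/(-71204)) - (-156549 - (-1)*(-497)²/5) = ((34169/110780)*(-1/16958) + (199 - 330)*(-1/71204)) - (-156549 - (-1)*247009/5) = ((34169*(1/110780))*(-1/16958) - 131*(-1/71204)) - (-156549 - 1*(-247009/5)) = ((34169/110780)*(-1/16958) + 131/71204) - (-156549 + 247009/5) = (-34169/1878607240 + 131/71204) - 1*(-535736/5) = 60916144741/33441087479240 + 535736/5 = 3583118949271768869/33441087479240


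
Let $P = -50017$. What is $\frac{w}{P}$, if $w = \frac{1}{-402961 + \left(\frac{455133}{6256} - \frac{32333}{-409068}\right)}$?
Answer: $\frac{58162032}{1172038087912651103} \approx 4.9625 \cdot 10^{-11}$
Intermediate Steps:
$w = - \frac{639782352}{257760740688949}$ ($w = \frac{1}{-402961 + \left(455133 \cdot \frac{1}{6256} - - \frac{32333}{409068}\right)} = \frac{1}{-402961 + \left(\frac{455133}{6256} + \frac{32333}{409068}\right)} = \frac{1}{-402961 + \frac{46595655323}{639782352}} = \frac{1}{- \frac{257760740688949}{639782352}} = - \frac{639782352}{257760740688949} \approx -2.4821 \cdot 10^{-6}$)
$\frac{w}{P} = - \frac{639782352}{257760740688949 \left(-50017\right)} = \left(- \frac{639782352}{257760740688949}\right) \left(- \frac{1}{50017}\right) = \frac{58162032}{1172038087912651103}$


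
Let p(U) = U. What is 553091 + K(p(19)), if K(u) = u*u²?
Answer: 559950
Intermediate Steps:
K(u) = u³
553091 + K(p(19)) = 553091 + 19³ = 553091 + 6859 = 559950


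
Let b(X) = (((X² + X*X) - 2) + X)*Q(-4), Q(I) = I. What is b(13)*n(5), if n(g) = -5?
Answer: 6980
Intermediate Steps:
b(X) = 8 - 8*X² - 4*X (b(X) = (((X² + X*X) - 2) + X)*(-4) = (((X² + X²) - 2) + X)*(-4) = ((2*X² - 2) + X)*(-4) = ((-2 + 2*X²) + X)*(-4) = (-2 + X + 2*X²)*(-4) = 8 - 8*X² - 4*X)
b(13)*n(5) = (8 - 8*13² - 4*13)*(-5) = (8 - 8*169 - 52)*(-5) = (8 - 1352 - 52)*(-5) = -1396*(-5) = 6980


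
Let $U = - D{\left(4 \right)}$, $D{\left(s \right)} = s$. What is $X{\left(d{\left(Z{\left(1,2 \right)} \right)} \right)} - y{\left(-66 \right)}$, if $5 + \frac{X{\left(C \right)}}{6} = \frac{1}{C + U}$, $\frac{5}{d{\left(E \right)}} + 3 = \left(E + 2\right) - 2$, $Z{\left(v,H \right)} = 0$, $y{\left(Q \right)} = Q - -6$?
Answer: $\frac{492}{17} \approx 28.941$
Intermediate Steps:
$y{\left(Q \right)} = 6 + Q$ ($y{\left(Q \right)} = Q + 6 = 6 + Q$)
$U = -4$ ($U = \left(-1\right) 4 = -4$)
$d{\left(E \right)} = \frac{5}{-3 + E}$ ($d{\left(E \right)} = \frac{5}{-3 + \left(\left(E + 2\right) - 2\right)} = \frac{5}{-3 + \left(\left(2 + E\right) - 2\right)} = \frac{5}{-3 + E}$)
$X{\left(C \right)} = -30 + \frac{6}{-4 + C}$ ($X{\left(C \right)} = -30 + \frac{6}{C - 4} = -30 + \frac{6}{-4 + C}$)
$X{\left(d{\left(Z{\left(1,2 \right)} \right)} \right)} - y{\left(-66 \right)} = \frac{6 \left(21 - 5 \frac{5}{-3 + 0}\right)}{-4 + \frac{5}{-3 + 0}} - \left(6 - 66\right) = \frac{6 \left(21 - 5 \frac{5}{-3}\right)}{-4 + \frac{5}{-3}} - -60 = \frac{6 \left(21 - 5 \cdot 5 \left(- \frac{1}{3}\right)\right)}{-4 + 5 \left(- \frac{1}{3}\right)} + 60 = \frac{6 \left(21 - - \frac{25}{3}\right)}{-4 - \frac{5}{3}} + 60 = \frac{6 \left(21 + \frac{25}{3}\right)}{- \frac{17}{3}} + 60 = 6 \left(- \frac{3}{17}\right) \frac{88}{3} + 60 = - \frac{528}{17} + 60 = \frac{492}{17}$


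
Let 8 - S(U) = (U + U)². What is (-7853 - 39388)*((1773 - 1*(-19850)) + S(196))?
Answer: 6237370953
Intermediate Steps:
S(U) = 8 - 4*U² (S(U) = 8 - (U + U)² = 8 - (2*U)² = 8 - 4*U²)
(-7853 - 39388)*((1773 - 1*(-19850)) + S(196)) = (-7853 - 39388)*((1773 - 1*(-19850)) + (8 - 4*196²)) = -47241*((1773 + 19850) + (8 - 4*38416)) = -47241*(21623 + (8 - 153664)) = -47241*(21623 - 153656) = -47241*(-132033) = 6237370953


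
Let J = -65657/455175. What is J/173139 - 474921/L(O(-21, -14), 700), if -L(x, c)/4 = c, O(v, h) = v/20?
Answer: 213873328545907/1260936709200 ≈ 169.61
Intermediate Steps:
O(v, h) = v/20 (O(v, h) = v*(1/20) = v/20)
L(x, c) = -4*c
J = -65657/455175 (J = -65657*1/455175 = -65657/455175 ≈ -0.14425)
J/173139 - 474921/L(O(-21, -14), 700) = -65657/455175/173139 - 474921/((-4*700)) = -65657/455175*1/173139 - 474921/(-2800) = -65657/78808544325 - 474921*(-1/2800) = -65657/78808544325 + 474921/2800 = 213873328545907/1260936709200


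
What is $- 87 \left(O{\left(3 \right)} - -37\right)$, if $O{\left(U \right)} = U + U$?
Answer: $-3741$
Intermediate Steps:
$O{\left(U \right)} = 2 U$
$- 87 \left(O{\left(3 \right)} - -37\right) = - 87 \left(2 \cdot 3 - -37\right) = - 87 \left(6 + 37\right) = \left(-87\right) 43 = -3741$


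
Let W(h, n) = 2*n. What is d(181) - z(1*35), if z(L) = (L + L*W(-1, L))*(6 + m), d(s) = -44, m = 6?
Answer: -29864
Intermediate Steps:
z(L) = 12*L + 24*L**2 (z(L) = (L + L*(2*L))*(6 + 6) = (L + 2*L**2)*12 = 12*L + 24*L**2)
d(181) - z(1*35) = -44 - 12*1*35*(1 + 2*(1*35)) = -44 - 12*35*(1 + 2*35) = -44 - 12*35*(1 + 70) = -44 - 12*35*71 = -44 - 1*29820 = -44 - 29820 = -29864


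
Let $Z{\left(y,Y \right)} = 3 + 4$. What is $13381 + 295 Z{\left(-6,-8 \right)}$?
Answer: $15446$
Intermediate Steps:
$Z{\left(y,Y \right)} = 7$
$13381 + 295 Z{\left(-6,-8 \right)} = 13381 + 295 \cdot 7 = 13381 + 2065 = 15446$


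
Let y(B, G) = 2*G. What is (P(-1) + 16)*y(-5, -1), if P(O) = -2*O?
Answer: -36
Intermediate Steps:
(P(-1) + 16)*y(-5, -1) = (-2*(-1) + 16)*(2*(-1)) = (2 + 16)*(-2) = 18*(-2) = -36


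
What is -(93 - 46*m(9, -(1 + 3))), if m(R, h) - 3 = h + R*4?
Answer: 1517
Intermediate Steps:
m(R, h) = 3 + h + 4*R (m(R, h) = 3 + (h + R*4) = 3 + (h + 4*R) = 3 + h + 4*R)
-(93 - 46*m(9, -(1 + 3))) = -(93 - 46*(3 - (1 + 3) + 4*9)) = -(93 - 46*(3 - 1*4 + 36)) = -(93 - 46*(3 - 4 + 36)) = -(93 - 46*35) = -(93 - 1610) = -1*(-1517) = 1517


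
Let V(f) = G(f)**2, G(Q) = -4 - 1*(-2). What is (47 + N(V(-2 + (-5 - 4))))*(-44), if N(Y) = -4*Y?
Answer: -1364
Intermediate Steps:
G(Q) = -2 (G(Q) = -4 + 2 = -2)
V(f) = 4 (V(f) = (-2)**2 = 4)
(47 + N(V(-2 + (-5 - 4))))*(-44) = (47 - 4*4)*(-44) = (47 - 16)*(-44) = 31*(-44) = -1364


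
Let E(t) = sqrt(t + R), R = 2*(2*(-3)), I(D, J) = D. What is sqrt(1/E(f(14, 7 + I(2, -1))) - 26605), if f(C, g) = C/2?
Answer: sqrt(-665125 - 5*I*sqrt(5))/5 ≈ 0.0013709 - 163.11*I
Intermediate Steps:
f(C, g) = C/2 (f(C, g) = C*(1/2) = C/2)
R = -12 (R = 2*(-6) = -12)
E(t) = sqrt(-12 + t) (E(t) = sqrt(t - 12) = sqrt(-12 + t))
sqrt(1/E(f(14, 7 + I(2, -1))) - 26605) = sqrt(1/(sqrt(-12 + (1/2)*14)) - 26605) = sqrt(1/(sqrt(-12 + 7)) - 26605) = sqrt(1/(sqrt(-5)) - 26605) = sqrt(1/(I*sqrt(5)) - 26605) = sqrt(-I*sqrt(5)/5 - 26605) = sqrt(-26605 - I*sqrt(5)/5)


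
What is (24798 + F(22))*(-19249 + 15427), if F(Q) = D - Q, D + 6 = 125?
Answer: -95148690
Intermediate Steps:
D = 119 (D = -6 + 125 = 119)
F(Q) = 119 - Q
(24798 + F(22))*(-19249 + 15427) = (24798 + (119 - 1*22))*(-19249 + 15427) = (24798 + (119 - 22))*(-3822) = (24798 + 97)*(-3822) = 24895*(-3822) = -95148690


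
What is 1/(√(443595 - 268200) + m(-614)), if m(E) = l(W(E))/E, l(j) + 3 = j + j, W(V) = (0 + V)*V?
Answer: -462949246/502376198701 - 376996*√175395/502376198701 ≈ -0.0012358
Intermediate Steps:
W(V) = V² (W(V) = V*V = V²)
l(j) = -3 + 2*j (l(j) = -3 + (j + j) = -3 + 2*j)
m(E) = (-3 + 2*E²)/E
1/(√(443595 - 268200) + m(-614)) = 1/(√(443595 - 268200) + (-3/(-614) + 2*(-614))) = 1/(√175395 + (-3*(-1/614) - 1228)) = 1/(√175395 + (3/614 - 1228)) = 1/(√175395 - 753989/614) = 1/(-753989/614 + √175395)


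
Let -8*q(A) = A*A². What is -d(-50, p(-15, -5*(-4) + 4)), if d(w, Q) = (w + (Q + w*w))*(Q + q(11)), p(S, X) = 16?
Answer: 1483299/4 ≈ 3.7083e+5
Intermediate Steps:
q(A) = -A³/8 (q(A) = -A*A²/8 = -A³/8)
d(w, Q) = (-1331/8 + Q)*(Q + w + w²) (d(w, Q) = (w + (Q + w*w))*(Q - ⅛*11³) = (w + (Q + w²))*(Q - ⅛*1331) = (Q + w + w²)*(Q - 1331/8) = (Q + w + w²)*(-1331/8 + Q) = (-1331/8 + Q)*(Q + w + w²))
-d(-50, p(-15, -5*(-4) + 4)) = -(16² - 1331/8*16 - 1331/8*(-50) - 1331/8*(-50)² + 16*(-50) + 16*(-50)²) = -(256 - 2662 + 33275/4 - 1331/8*2500 - 800 + 16*2500) = -(256 - 2662 + 33275/4 - 831875/2 - 800 + 40000) = -1*(-1483299/4) = 1483299/4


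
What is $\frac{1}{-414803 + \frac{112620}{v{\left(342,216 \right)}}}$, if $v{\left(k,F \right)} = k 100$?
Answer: $- \frac{570}{236435833} \approx -2.4108 \cdot 10^{-6}$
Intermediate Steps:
$v{\left(k,F \right)} = 100 k$
$\frac{1}{-414803 + \frac{112620}{v{\left(342,216 \right)}}} = \frac{1}{-414803 + \frac{112620}{100 \cdot 342}} = \frac{1}{-414803 + \frac{112620}{34200}} = \frac{1}{-414803 + 112620 \cdot \frac{1}{34200}} = \frac{1}{-414803 + \frac{1877}{570}} = \frac{1}{- \frac{236435833}{570}} = - \frac{570}{236435833}$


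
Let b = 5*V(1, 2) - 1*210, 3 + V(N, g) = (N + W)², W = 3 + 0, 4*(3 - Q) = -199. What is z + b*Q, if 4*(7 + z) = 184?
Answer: -30439/4 ≈ -7609.8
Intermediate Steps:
z = 39 (z = -7 + (¼)*184 = -7 + 46 = 39)
Q = 211/4 (Q = 3 - ¼*(-199) = 3 + 199/4 = 211/4 ≈ 52.750)
W = 3
V(N, g) = -3 + (3 + N)² (V(N, g) = -3 + (N + 3)² = -3 + (3 + N)²)
b = -145 (b = 5*(-3 + (3 + 1)²) - 1*210 = 5*(-3 + 4²) - 210 = 5*(-3 + 16) - 210 = 5*13 - 210 = 65 - 210 = -145)
z + b*Q = 39 - 145*211/4 = 39 - 30595/4 = -30439/4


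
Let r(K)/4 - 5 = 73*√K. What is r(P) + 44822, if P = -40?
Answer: 44842 + 584*I*√10 ≈ 44842.0 + 1846.8*I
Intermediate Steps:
r(K) = 20 + 292*√K (r(K) = 20 + 4*(73*√K) = 20 + 292*√K)
r(P) + 44822 = (20 + 292*√(-40)) + 44822 = (20 + 292*(2*I*√10)) + 44822 = (20 + 584*I*√10) + 44822 = 44842 + 584*I*√10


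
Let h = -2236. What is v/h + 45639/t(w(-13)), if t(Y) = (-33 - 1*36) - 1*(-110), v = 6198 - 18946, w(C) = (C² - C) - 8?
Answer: 25642868/22919 ≈ 1118.8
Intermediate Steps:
w(C) = -8 + C² - C
v = -12748
t(Y) = 41 (t(Y) = (-33 - 36) + 110 = -69 + 110 = 41)
v/h + 45639/t(w(-13)) = -12748/(-2236) + 45639/41 = -12748*(-1/2236) + 45639*(1/41) = 3187/559 + 45639/41 = 25642868/22919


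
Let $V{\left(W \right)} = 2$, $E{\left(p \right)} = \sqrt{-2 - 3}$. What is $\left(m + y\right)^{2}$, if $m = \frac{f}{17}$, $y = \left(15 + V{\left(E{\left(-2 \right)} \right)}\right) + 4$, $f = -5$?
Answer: $\frac{123904}{289} \approx 428.73$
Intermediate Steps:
$E{\left(p \right)} = i \sqrt{5}$ ($E{\left(p \right)} = \sqrt{-5} = i \sqrt{5}$)
$y = 21$ ($y = \left(15 + 2\right) + 4 = 17 + 4 = 21$)
$m = - \frac{5}{17} \approx -0.29412$
$\left(m + y\right)^{2} = \left(- \frac{5}{17} + 21\right)^{2} = \left(\frac{352}{17}\right)^{2} = \frac{123904}{289}$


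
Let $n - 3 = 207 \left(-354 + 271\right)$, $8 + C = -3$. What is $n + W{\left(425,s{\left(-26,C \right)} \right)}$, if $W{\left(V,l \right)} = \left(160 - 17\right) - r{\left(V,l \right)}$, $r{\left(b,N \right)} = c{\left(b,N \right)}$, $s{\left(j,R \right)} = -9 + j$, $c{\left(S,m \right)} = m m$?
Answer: $-18260$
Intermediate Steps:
$C = -11$ ($C = -8 - 3 = -11$)
$c{\left(S,m \right)} = m^{2}$
$r{\left(b,N \right)} = N^{2}$
$W{\left(V,l \right)} = 143 - l^{2}$ ($W{\left(V,l \right)} = \left(160 - 17\right) - l^{2} = 143 - l^{2}$)
$n = -17178$ ($n = 3 + 207 \left(-354 + 271\right) = 3 + 207 \left(-83\right) = 3 - 17181 = -17178$)
$n + W{\left(425,s{\left(-26,C \right)} \right)} = -17178 + \left(143 - \left(-9 - 26\right)^{2}\right) = -17178 + \left(143 - \left(-35\right)^{2}\right) = -17178 + \left(143 - 1225\right) = -17178 - 1082 = -18260$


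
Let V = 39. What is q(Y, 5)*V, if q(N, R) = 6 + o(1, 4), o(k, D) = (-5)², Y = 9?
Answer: 1209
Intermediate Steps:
o(k, D) = 25
q(N, R) = 31 (q(N, R) = 6 + 25 = 31)
q(Y, 5)*V = 31*39 = 1209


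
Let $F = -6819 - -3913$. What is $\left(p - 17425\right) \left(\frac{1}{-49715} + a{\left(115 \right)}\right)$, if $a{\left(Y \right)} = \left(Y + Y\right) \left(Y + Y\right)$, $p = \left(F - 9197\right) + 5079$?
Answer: $- \frac{64298999627051}{49715} \approx -1.2934 \cdot 10^{9}$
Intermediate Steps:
$F = -2906$ ($F = -6819 + 3913 = -2906$)
$p = -7024$ ($p = \left(-2906 - 9197\right) + 5079 = -12103 + 5079 = -7024$)
$a{\left(Y \right)} = 4 Y^{2}$ ($a{\left(Y \right)} = 2 Y 2 Y = 4 Y^{2}$)
$\left(p - 17425\right) \left(\frac{1}{-49715} + a{\left(115 \right)}\right) = \left(-7024 - 17425\right) \left(\frac{1}{-49715} + 4 \cdot 115^{2}\right) = - 24449 \left(- \frac{1}{49715} + 4 \cdot 13225\right) = - 24449 \left(- \frac{1}{49715} + 52900\right) = \left(-24449\right) \frac{2629923499}{49715} = - \frac{64298999627051}{49715}$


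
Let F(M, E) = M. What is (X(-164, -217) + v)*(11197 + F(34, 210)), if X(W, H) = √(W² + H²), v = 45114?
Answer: 506675334 + 11231*√73985 ≈ 5.0973e+8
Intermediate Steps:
X(W, H) = √(H² + W²)
(X(-164, -217) + v)*(11197 + F(34, 210)) = (√((-217)² + (-164)²) + 45114)*(11197 + 34) = (√(47089 + 26896) + 45114)*11231 = (√73985 + 45114)*11231 = (45114 + √73985)*11231 = 506675334 + 11231*√73985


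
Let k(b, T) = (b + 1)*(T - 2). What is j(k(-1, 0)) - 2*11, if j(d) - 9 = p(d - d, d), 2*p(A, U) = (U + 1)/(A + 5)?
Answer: -129/10 ≈ -12.900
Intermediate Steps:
k(b, T) = (1 + b)*(-2 + T)
p(A, U) = (1 + U)/(2*(5 + A)) (p(A, U) = ((U + 1)/(A + 5))/2 = ((1 + U)/(5 + A))/2 = (1 + U)/(2*(5 + A)))
j(d) = 91/10 + d/10 (j(d) = 9 + (1 + d)/(2*(5 + (d - d))) = 9 + (1 + d)/(2*(5 + 0)) = 9 + (½)*(1 + d)/5 = 9 + (½)*(⅕)*(1 + d) = 9 + (⅒ + d/10) = 91/10 + d/10)
j(k(-1, 0)) - 2*11 = (91/10 + (-2 + 0 - 2*(-1) + 0*(-1))/10) - 2*11 = (91/10 + (-2 + 0 + 2 + 0)/10) - 22 = (91/10 + (⅒)*0) - 22 = (91/10 + 0) - 22 = 91/10 - 22 = -129/10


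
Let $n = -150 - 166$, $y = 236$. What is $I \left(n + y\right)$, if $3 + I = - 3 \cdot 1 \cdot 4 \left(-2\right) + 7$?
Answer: $-2240$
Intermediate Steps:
$n = -316$
$I = 28$ ($I = -3 - \left(-7 + 3 \cdot 1 \cdot 4 \left(-2\right)\right) = -3 - \left(-7 + 3 \cdot 4 \left(-2\right)\right) = -3 + \left(\left(-3\right) \left(-8\right) + 7\right) = -3 + \left(24 + 7\right) = -3 + 31 = 28$)
$I \left(n + y\right) = 28 \left(-316 + 236\right) = 28 \left(-80\right) = -2240$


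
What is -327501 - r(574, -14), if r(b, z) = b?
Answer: -328075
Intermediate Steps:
-327501 - r(574, -14) = -327501 - 1*574 = -327501 - 574 = -328075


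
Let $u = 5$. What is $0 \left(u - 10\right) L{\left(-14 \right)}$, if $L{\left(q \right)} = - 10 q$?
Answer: $0$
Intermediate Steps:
$0 \left(u - 10\right) L{\left(-14 \right)} = 0 \left(5 - 10\right) \left(\left(-10\right) \left(-14\right)\right) = 0 \left(-5\right) 140 = 0 \cdot 140 = 0$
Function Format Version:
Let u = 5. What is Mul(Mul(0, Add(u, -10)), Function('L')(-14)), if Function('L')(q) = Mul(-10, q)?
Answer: 0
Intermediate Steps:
Mul(Mul(0, Add(u, -10)), Function('L')(-14)) = Mul(Mul(0, Add(5, -10)), Mul(-10, -14)) = Mul(Mul(0, -5), 140) = Mul(0, 140) = 0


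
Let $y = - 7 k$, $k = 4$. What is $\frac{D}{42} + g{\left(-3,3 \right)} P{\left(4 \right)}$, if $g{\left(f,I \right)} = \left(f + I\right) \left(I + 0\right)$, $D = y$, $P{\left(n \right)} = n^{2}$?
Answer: $- \frac{2}{3} \approx -0.66667$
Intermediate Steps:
$y = -28$ ($y = \left(-7\right) 4 = -28$)
$D = -28$
$g{\left(f,I \right)} = I \left(I + f\right)$ ($g{\left(f,I \right)} = \left(I + f\right) I = I \left(I + f\right)$)
$\frac{D}{42} + g{\left(-3,3 \right)} P{\left(4 \right)} = - \frac{28}{42} + 3 \left(3 - 3\right) 4^{2} = \left(-28\right) \frac{1}{42} + 3 \cdot 0 \cdot 16 = - \frac{2}{3} + 0 \cdot 16 = - \frac{2}{3} + 0 = - \frac{2}{3}$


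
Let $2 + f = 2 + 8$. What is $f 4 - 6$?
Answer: $26$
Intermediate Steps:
$f = 8$ ($f = -2 + \left(2 + 8\right) = -2 + 10 = 8$)
$f 4 - 6 = 8 \cdot 4 - 6 = 32 - 6 = 26$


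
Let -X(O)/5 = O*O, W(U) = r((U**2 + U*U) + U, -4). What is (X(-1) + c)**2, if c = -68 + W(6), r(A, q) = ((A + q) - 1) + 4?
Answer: 16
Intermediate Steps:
r(A, q) = 3 + A + q (r(A, q) = (-1 + A + q) + 4 = 3 + A + q)
W(U) = -1 + U + 2*U**2 (W(U) = 3 + ((U**2 + U*U) + U) - 4 = 3 + ((U**2 + U**2) + U) - 4 = 3 + (2*U**2 + U) - 4 = 3 + (U + 2*U**2) - 4 = -1 + U + 2*U**2)
X(O) = -5*O**2 (X(O) = -5*O*O = -5*O**2)
c = 9 (c = -68 + (-1 + 6*(1 + 2*6)) = -68 + (-1 + 6*(1 + 12)) = -68 + (-1 + 6*13) = -68 + (-1 + 78) = -68 + 77 = 9)
(X(-1) + c)**2 = (-5*(-1)**2 + 9)**2 = (-5*1 + 9)**2 = (-5 + 9)**2 = 4**2 = 16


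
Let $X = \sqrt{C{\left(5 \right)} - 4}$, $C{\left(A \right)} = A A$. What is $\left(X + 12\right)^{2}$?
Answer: $\left(12 + \sqrt{21}\right)^{2} \approx 274.98$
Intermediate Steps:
$C{\left(A \right)} = A^{2}$
$X = \sqrt{21}$ ($X = \sqrt{5^{2} - 4} = \sqrt{25 - 4} = \sqrt{21} \approx 4.5826$)
$\left(X + 12\right)^{2} = \left(\sqrt{21} + 12\right)^{2} = \left(12 + \sqrt{21}\right)^{2}$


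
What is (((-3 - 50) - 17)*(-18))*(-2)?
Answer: -2520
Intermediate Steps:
(((-3 - 50) - 17)*(-18))*(-2) = ((-53 - 17)*(-18))*(-2) = -70*(-18)*(-2) = 1260*(-2) = -2520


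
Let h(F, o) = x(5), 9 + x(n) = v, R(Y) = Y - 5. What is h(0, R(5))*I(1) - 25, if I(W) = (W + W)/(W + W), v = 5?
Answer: -29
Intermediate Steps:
R(Y) = -5 + Y
x(n) = -4 (x(n) = -9 + 5 = -4)
I(W) = 1 (I(W) = (2*W)/((2*W)) = (2*W)*(1/(2*W)) = 1)
h(F, o) = -4
h(0, R(5))*I(1) - 25 = -4*1 - 25 = -4 - 25 = -29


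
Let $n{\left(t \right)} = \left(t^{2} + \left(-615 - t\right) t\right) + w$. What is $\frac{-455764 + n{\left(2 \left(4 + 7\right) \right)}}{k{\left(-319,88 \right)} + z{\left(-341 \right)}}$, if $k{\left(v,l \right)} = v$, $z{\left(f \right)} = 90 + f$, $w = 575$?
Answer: $\frac{468719}{570} \approx 822.31$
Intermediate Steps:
$n{\left(t \right)} = 575 + t^{2} + t \left(-615 - t\right)$ ($n{\left(t \right)} = \left(t^{2} + \left(-615 - t\right) t\right) + 575 = \left(t^{2} + t \left(-615 - t\right)\right) + 575 = 575 + t^{2} + t \left(-615 - t\right)$)
$\frac{-455764 + n{\left(2 \left(4 + 7\right) \right)}}{k{\left(-319,88 \right)} + z{\left(-341 \right)}} = \frac{-455764 + \left(575 - 615 \cdot 2 \left(4 + 7\right)\right)}{-319 + \left(90 - 341\right)} = \frac{-455764 + \left(575 - 615 \cdot 2 \cdot 11\right)}{-319 - 251} = \frac{-455764 + \left(575 - 13530\right)}{-570} = \left(-455764 + \left(575 - 13530\right)\right) \left(- \frac{1}{570}\right) = \left(-455764 - 12955\right) \left(- \frac{1}{570}\right) = \left(-468719\right) \left(- \frac{1}{570}\right) = \frac{468719}{570}$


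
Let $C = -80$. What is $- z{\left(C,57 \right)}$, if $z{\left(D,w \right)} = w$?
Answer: $-57$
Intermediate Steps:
$- z{\left(C,57 \right)} = \left(-1\right) 57 = -57$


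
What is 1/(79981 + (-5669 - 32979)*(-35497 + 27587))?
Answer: 1/305785661 ≈ 3.2703e-9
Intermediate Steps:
1/(79981 + (-5669 - 32979)*(-35497 + 27587)) = 1/(79981 - 38648*(-7910)) = 1/(79981 + 305705680) = 1/305785661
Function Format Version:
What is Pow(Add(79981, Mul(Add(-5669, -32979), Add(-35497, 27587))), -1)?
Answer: Rational(1, 305785661) ≈ 3.2703e-9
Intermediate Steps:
Pow(Add(79981, Mul(Add(-5669, -32979), Add(-35497, 27587))), -1) = Pow(Add(79981, Mul(-38648, -7910)), -1) = Pow(Add(79981, 305705680), -1) = Pow(305785661, -1) = Rational(1, 305785661)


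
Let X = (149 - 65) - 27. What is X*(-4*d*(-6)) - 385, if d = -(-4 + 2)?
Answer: 2351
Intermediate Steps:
d = 2 (d = -1*(-2) = 2)
X = 57 (X = 84 - 27 = 57)
X*(-4*d*(-6)) - 385 = 57*(-4*2*(-6)) - 385 = 57*(-8*(-6)) - 385 = 57*48 - 385 = 2736 - 385 = 2351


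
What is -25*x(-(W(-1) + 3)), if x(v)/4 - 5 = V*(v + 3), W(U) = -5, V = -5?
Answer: 2000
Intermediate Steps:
x(v) = -40 - 20*v (x(v) = 20 + 4*(-5*(v + 3)) = 20 + 4*(-5*(3 + v)) = 20 + 4*(-15 - 5*v) = 20 + (-60 - 20*v) = -40 - 20*v)
-25*x(-(W(-1) + 3)) = -25*(-40 - (-20)*(-5 + 3)) = -25*(-40 - (-20)*(-2)) = -25*(-40 - 20*2) = -25*(-40 - 40) = -25*(-80) = 2000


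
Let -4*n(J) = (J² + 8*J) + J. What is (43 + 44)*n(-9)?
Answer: 0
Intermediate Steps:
n(J) = -9*J/4 - J²/4 (n(J) = -((J² + 8*J) + J)/4 = -(J² + 9*J)/4 = -9*J/4 - J²/4)
(43 + 44)*n(-9) = (43 + 44)*(-¼*(-9)*(9 - 9)) = 87*(-¼*(-9)*0) = 87*0 = 0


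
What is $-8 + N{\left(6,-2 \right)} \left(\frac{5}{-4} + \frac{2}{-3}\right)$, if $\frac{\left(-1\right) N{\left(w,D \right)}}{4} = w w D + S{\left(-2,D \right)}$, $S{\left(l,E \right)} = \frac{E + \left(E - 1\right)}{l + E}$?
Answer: $- \frac{6605}{12} \approx -550.42$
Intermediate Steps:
$S{\left(l,E \right)} = \frac{-1 + 2 E}{E + l}$ ($S{\left(l,E \right)} = \frac{E + \left(-1 + E\right)}{E + l} = \frac{-1 + 2 E}{E + l}$)
$N{\left(w,D \right)} = - 4 D w^{2} - \frac{4 \left(-1 + 2 D\right)}{-2 + D}$ ($N{\left(w,D \right)} = - 4 \left(w w D + \frac{-1 + 2 D}{D - 2}\right) = - 4 \left(w^{2} D + \frac{-1 + 2 D}{-2 + D}\right) = - 4 \left(D w^{2} + \frac{-1 + 2 D}{-2 + D}\right) = - 4 D w^{2} - \frac{4 \left(-1 + 2 D\right)}{-2 + D}$)
$-8 + N{\left(6,-2 \right)} \left(\frac{5}{-4} + \frac{2}{-3}\right) = -8 + \frac{4 \left(1 - -4 - - 2 \cdot 6^{2} \left(-2 - 2\right)\right)}{-2 - 2} \left(\frac{5}{-4} + \frac{2}{-3}\right) = -8 + \frac{4 \left(1 + 4 - \left(-2\right) 36 \left(-4\right)\right)}{-4} \left(5 \left(- \frac{1}{4}\right) + 2 \left(- \frac{1}{3}\right)\right) = -8 + 4 \left(- \frac{1}{4}\right) \left(1 + 4 - 288\right) \left(- \frac{5}{4} - \frac{2}{3}\right) = -8 + 4 \left(- \frac{1}{4}\right) \left(-283\right) \left(- \frac{23}{12}\right) = -8 + 283 \left(- \frac{23}{12}\right) = -8 - \frac{6509}{12} = - \frac{6605}{12}$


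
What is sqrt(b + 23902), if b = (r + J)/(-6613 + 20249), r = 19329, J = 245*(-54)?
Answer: sqrt(1111108225339)/6818 ≈ 154.60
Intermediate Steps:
J = -13230
b = 6099/13636 (b = (19329 - 13230)/(-6613 + 20249) = 6099/13636 ≈ 0.44727)
sqrt(b + 23902) = sqrt(6099/13636 + 23902) = sqrt(325933771/13636) = sqrt(1111108225339)/6818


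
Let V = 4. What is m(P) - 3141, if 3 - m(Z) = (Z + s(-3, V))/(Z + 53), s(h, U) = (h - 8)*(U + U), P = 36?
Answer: -279230/89 ≈ -3137.4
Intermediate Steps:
s(h, U) = 2*U*(-8 + h) (s(h, U) = (-8 + h)*(2*U) = 2*U*(-8 + h))
m(Z) = 3 - (-88 + Z)/(53 + Z) (m(Z) = 3 - (Z + 2*4*(-8 - 3))/(Z + 53) = 3 - (Z + 2*4*(-11))/(53 + Z) = 3 - (Z - 88)/(53 + Z) = 3 - (-88 + Z)/(53 + Z))
m(P) - 3141 = (247 + 2*36)/(53 + 36) - 3141 = (247 + 72)/89 - 3141 = (1/89)*319 - 3141 = 319/89 - 3141 = -279230/89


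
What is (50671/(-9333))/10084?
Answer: -50671/94113972 ≈ -0.00053840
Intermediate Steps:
(50671/(-9333))/10084 = (50671*(-1/9333))*(1/10084) = -50671/9333*1/10084 = -50671/94113972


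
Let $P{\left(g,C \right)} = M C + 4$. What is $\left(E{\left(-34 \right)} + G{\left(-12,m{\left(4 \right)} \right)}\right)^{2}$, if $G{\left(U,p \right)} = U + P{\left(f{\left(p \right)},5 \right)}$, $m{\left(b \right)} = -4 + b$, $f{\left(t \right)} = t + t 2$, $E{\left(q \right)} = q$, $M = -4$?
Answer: $3844$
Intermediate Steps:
$f{\left(t \right)} = 3 t$ ($f{\left(t \right)} = t + 2 t = 3 t$)
$P{\left(g,C \right)} = 4 - 4 C$ ($P{\left(g,C \right)} = - 4 C + 4 = 4 - 4 C$)
$G{\left(U,p \right)} = -16 + U$ ($G{\left(U,p \right)} = U + \left(4 - 20\right) = U - 16 = -16 + U$)
$\left(E{\left(-34 \right)} + G{\left(-12,m{\left(4 \right)} \right)}\right)^{2} = \left(-34 - 28\right)^{2} = \left(-62\right)^{2} = 3844$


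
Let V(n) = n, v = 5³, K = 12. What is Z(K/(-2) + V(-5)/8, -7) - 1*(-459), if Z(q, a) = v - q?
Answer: 4725/8 ≈ 590.63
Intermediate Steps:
v = 125
Z(q, a) = 125 - q
Z(K/(-2) + V(-5)/8, -7) - 1*(-459) = (125 - (12/(-2) - 5/8)) - 1*(-459) = (125 - (12*(-½) - 5*⅛)) + 459 = (125 - (-6 - 5/8)) + 459 = (125 - 1*(-53/8)) + 459 = (125 + 53/8) + 459 = 1053/8 + 459 = 4725/8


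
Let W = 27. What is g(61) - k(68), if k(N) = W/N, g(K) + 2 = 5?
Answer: 177/68 ≈ 2.6029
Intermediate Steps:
g(K) = 3 (g(K) = -2 + 5 = 3)
k(N) = 27/N
g(61) - k(68) = 3 - 27/68 = 177/68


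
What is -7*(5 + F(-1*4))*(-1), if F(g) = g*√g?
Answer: 35 - 56*I ≈ 35.0 - 56.0*I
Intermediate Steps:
F(g) = g^(3/2)
-7*(5 + F(-1*4))*(-1) = -7*(5 + (-1*4)^(3/2))*(-1) = -7*(5 + (-4)^(3/2))*(-1) = -7*(5 - 8*I)*(-1) = -7*(-5 + 8*I) = 35 - 56*I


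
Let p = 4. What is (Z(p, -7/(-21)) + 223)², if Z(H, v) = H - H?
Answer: 49729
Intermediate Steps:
Z(H, v) = 0
(Z(p, -7/(-21)) + 223)² = (0 + 223)² = 223² = 49729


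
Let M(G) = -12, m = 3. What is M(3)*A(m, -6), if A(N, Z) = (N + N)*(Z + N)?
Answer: 216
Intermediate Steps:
A(N, Z) = 2*N*(N + Z) (A(N, Z) = (2*N)*(N + Z) = 2*N*(N + Z))
M(3)*A(m, -6) = -24*3*(3 - 6) = -24*3*(-3) = -12*(-18) = 216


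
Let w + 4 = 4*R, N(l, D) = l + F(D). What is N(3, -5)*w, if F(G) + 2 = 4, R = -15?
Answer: -320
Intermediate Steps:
F(G) = 2 (F(G) = -2 + 4 = 2)
N(l, D) = 2 + l (N(l, D) = l + 2 = 2 + l)
w = -64 (w = -4 + 4*(-15) = -4 - 60 = -64)
N(3, -5)*w = (2 + 3)*(-64) = 5*(-64) = -320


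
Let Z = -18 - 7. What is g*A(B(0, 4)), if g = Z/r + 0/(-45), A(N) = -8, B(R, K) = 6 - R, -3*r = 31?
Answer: -600/31 ≈ -19.355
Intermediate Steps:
r = -31/3 (r = -⅓*31 = -31/3 ≈ -10.333)
Z = -25
g = 75/31 (g = -25/(-31/3) + 0/(-45) = -25*(-3/31) + 0*(-1/45) = 75/31 + 0 = 75/31 ≈ 2.4194)
g*A(B(0, 4)) = (75/31)*(-8) = -600/31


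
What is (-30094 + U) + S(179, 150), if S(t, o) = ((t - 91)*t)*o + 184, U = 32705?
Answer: 2365595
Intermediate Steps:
S(t, o) = 184 + o*t*(-91 + t) (S(t, o) = ((-91 + t)*t)*o + 184 = (t*(-91 + t))*o + 184 = o*t*(-91 + t) + 184 = 184 + o*t*(-91 + t))
(-30094 + U) + S(179, 150) = (-30094 + 32705) + (184 + 150*179**2 - 91*150*179) = 2611 + (184 + 150*32041 - 2443350) = 2611 + (184 + 4806150 - 2443350) = 2611 + 2362984 = 2365595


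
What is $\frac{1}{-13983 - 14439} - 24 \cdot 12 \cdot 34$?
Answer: $- \frac{278308225}{28422} \approx -9792.0$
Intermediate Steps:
$\frac{1}{-13983 - 14439} - 24 \cdot 12 \cdot 34 = \frac{1}{-13983 - 14439} - 288 \cdot 34 = \frac{1}{-28422} - 9792 = - \frac{1}{28422} - 9792 = - \frac{278308225}{28422}$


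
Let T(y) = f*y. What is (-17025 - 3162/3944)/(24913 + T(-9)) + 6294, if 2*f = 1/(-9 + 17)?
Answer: 72746781102/11559371 ≈ 6293.3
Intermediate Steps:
f = 1/16 (f = 1/(2*(-9 + 17)) = (½)/8 = (½)*(⅛) = 1/16 ≈ 0.062500)
T(y) = y/16
(-17025 - 3162/3944)/(24913 + T(-9)) + 6294 = (-17025 - 3162/3944)/(24913 + (1/16)*(-9)) + 6294 = (-17025 - 3162*1/3944)/(24913 - 9/16) + 6294 = (-17025 - 93/116)/(398599/16) + 6294 = -1974993/116*16/398599 + 6294 = -7899972/11559371 + 6294 = 72746781102/11559371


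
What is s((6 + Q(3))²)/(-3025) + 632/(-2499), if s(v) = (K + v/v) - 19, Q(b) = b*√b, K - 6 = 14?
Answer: -1916798/7559475 ≈ -0.25356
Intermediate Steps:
K = 20 (K = 6 + 14 = 20)
Q(b) = b^(3/2)
s(v) = 2 (s(v) = (20 + v/v) - 19 = (20 + 1) - 19 = 21 - 19 = 2)
s((6 + Q(3))²)/(-3025) + 632/(-2499) = 2/(-3025) + 632/(-2499) = 2*(-1/3025) + 632*(-1/2499) = -2/3025 - 632/2499 = -1916798/7559475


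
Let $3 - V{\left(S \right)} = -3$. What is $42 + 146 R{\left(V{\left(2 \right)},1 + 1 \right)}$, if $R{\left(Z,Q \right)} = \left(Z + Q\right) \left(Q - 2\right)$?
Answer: $42$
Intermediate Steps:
$V{\left(S \right)} = 6$ ($V{\left(S \right)} = 3 - -3 = 3 + 3 = 6$)
$R{\left(Z,Q \right)} = \left(-2 + Q\right) \left(Q + Z\right)$ ($R{\left(Z,Q \right)} = \left(Q + Z\right) \left(-2 + Q\right) = \left(-2 + Q\right) \left(Q + Z\right)$)
$42 + 146 R{\left(V{\left(2 \right)},1 + 1 \right)} = 42 + 146 \left(\left(1 + 1\right)^{2} - 2 \left(1 + 1\right) - 12 + \left(1 + 1\right) 6\right) = 42 + 146 \left(2^{2} - 4 - 12 + 2 \cdot 6\right) = 42 + 146 \left(4 - 4 - 12 + 12\right) = 42 + 146 \cdot 0 = 42 + 0 = 42$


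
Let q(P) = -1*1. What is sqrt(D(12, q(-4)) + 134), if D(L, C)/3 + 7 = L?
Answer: sqrt(149) ≈ 12.207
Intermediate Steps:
q(P) = -1
D(L, C) = -21 + 3*L
sqrt(D(12, q(-4)) + 134) = sqrt((-21 + 3*12) + 134) = sqrt((-21 + 36) + 134) = sqrt(15 + 134) = sqrt(149)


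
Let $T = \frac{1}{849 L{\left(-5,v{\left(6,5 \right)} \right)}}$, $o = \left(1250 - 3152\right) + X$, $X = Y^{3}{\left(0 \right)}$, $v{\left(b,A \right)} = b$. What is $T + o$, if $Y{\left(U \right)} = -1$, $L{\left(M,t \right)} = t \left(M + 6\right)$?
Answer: $- \frac{9693881}{5094} \approx -1903.0$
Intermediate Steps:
$L{\left(M,t \right)} = t \left(6 + M\right)$
$X = -1$ ($X = \left(-1\right)^{3} = -1$)
$o = -1903$ ($o = \left(1250 - 3152\right) - 1 = -1902 - 1 = -1903$)
$T = \frac{1}{5094}$ ($T = \frac{1}{849 \cdot 6 \left(6 - 5\right)} = \frac{1}{849 \cdot 6 \cdot 1} = \frac{1}{849 \cdot 6} = \frac{1}{5094} \approx 0.00019631$)
$T + o = \frac{1}{5094} - 1903 = - \frac{9693881}{5094}$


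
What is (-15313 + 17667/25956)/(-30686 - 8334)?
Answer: 44160729/112533680 ≈ 0.39242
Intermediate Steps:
(-15313 + 17667/25956)/(-30686 - 8334) = (-15313 + 17667*(1/25956))/(-39020) = (-15313 + 1963/2884)*(-1/39020) = -44160729/2884*(-1/39020) = 44160729/112533680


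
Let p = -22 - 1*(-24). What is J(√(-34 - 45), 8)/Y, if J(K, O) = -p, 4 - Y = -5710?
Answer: -1/2857 ≈ -0.00035002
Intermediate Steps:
Y = 5714 (Y = 4 - 1*(-5710) = 4 + 5710 = 5714)
p = 2 (p = -22 + 24 = 2)
J(K, O) = -2 (J(K, O) = -1*2 = -2)
J(√(-34 - 45), 8)/Y = -2/5714 = -2*1/5714 = -1/2857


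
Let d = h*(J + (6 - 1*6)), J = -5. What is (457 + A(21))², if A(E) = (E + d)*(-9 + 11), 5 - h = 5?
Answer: 249001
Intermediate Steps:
h = 0 (h = 5 - 1*5 = 5 - 5 = 0)
d = 0 (d = 0*(-5 + (6 - 1*6)) = 0*(-5 + (6 - 6)) = 0*(-5 + 0) = 0*(-5) = 0)
A(E) = 2*E (A(E) = (E + 0)*(-9 + 11) = E*2 = 2*E)
(457 + A(21))² = (457 + 2*21)² = (457 + 42)² = 499² = 249001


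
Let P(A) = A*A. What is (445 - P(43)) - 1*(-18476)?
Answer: 17072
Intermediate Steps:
P(A) = A**2
(445 - P(43)) - 1*(-18476) = (445 - 1*43**2) - 1*(-18476) = (445 - 1*1849) + 18476 = (445 - 1849) + 18476 = -1404 + 18476 = 17072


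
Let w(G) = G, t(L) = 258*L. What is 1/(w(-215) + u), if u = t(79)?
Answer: 1/20167 ≈ 4.9586e-5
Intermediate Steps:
u = 20382 (u = 258*79 = 20382)
1/(w(-215) + u) = 1/(-215 + 20382) = 1/20167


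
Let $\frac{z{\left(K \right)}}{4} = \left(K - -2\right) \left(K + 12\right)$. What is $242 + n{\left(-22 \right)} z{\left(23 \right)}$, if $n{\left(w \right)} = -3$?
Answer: $-10258$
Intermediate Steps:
$z{\left(K \right)} = 4 \left(2 + K\right) \left(12 + K\right)$ ($z{\left(K \right)} = 4 \left(K - -2\right) \left(K + 12\right) = 4 \left(K + \left(-7 + 9\right)\right) \left(12 + K\right) = 4 \left(K + 2\right) \left(12 + K\right) = 4 \left(2 + K\right) \left(12 + K\right)$)
$242 + n{\left(-22 \right)} z{\left(23 \right)} = 242 - 3 \left(96 + 4 \cdot 23^{2} + 56 \cdot 23\right) = 242 - 3 \left(96 + 4 \cdot 529 + 1288\right) = 242 - 3 \left(96 + 2116 + 1288\right) = 242 - 10500 = -10258$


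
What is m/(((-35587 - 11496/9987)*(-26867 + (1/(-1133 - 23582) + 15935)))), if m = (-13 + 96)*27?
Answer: 148097223/25710475511579 ≈ 5.7602e-6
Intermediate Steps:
m = 2241 (m = 83*27 = 2241)
m/(((-35587 - 11496/9987)*(-26867 + (1/(-1133 - 23582) + 15935)))) = 2241/(((-35587 - 11496/9987)*(-26867 + (1/(-1133 - 23582) + 15935)))) = 2241/(((-35587 - 11496*1/9987)*(-26867 + (1/(-24715) + 15935)))) = 2241/(((-35587 - 3832/3329)*(-26867 + (-1/24715 + 15935)))) = 2241/((-118472955*(-26867 + 393833524/24715)/3329)) = 2241/((-118472955/3329*(-270184381/24715))) = 2241/(6401908402383171/16455247) = 2241*(16455247/6401908402383171) = 148097223/25710475511579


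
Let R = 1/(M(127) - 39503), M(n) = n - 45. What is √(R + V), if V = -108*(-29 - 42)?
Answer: √11916188828567/39421 ≈ 87.567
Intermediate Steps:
M(n) = -45 + n
V = 7668 (V = -108*(-71) = 7668)
R = -1/39421 (R = 1/((-45 + 127) - 39503) = 1/(82 - 39503) = 1/(-39421) = -1/39421 ≈ -2.5367e-5)
√(R + V) = √(-1/39421 + 7668) = √(302280227/39421) = √11916188828567/39421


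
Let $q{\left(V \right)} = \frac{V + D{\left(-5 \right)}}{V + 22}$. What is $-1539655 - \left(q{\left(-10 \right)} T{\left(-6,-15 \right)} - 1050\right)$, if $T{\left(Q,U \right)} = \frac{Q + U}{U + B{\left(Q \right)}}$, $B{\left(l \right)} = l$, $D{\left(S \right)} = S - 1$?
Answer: $- \frac{4615811}{3} \approx -1.5386 \cdot 10^{6}$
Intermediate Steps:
$D{\left(S \right)} = -1 + S$ ($D{\left(S \right)} = S - 1 = -1 + S$)
$T{\left(Q,U \right)} = 1$ ($T{\left(Q,U \right)} = \frac{Q + U}{U + Q} = \frac{Q + U}{Q + U} = 1$)
$q{\left(V \right)} = \frac{-6 + V}{22 + V}$ ($q{\left(V \right)} = \frac{V - 6}{V + 22} = \frac{V - 6}{22 + V} = \frac{-6 + V}{22 + V}$)
$-1539655 - \left(q{\left(-10 \right)} T{\left(-6,-15 \right)} - 1050\right) = -1539655 - \left(\frac{-6 - 10}{22 - 10} \cdot 1 - 1050\right) = -1539655 - \left(\frac{1}{12} \left(-16\right) 1 - 1050\right) = -1539655 - \left(\left(- \frac{4}{3}\right) 1 - 1050\right) = -1539655 - \left(- \frac{4}{3} - 1050\right) = -1539655 - - \frac{3154}{3} = -1539655 + \frac{3154}{3} = - \frac{4615811}{3}$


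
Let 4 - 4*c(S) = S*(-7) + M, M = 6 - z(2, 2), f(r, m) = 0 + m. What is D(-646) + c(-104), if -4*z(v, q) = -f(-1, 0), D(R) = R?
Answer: -1657/2 ≈ -828.50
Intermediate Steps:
f(r, m) = m
z(v, q) = 0 (z(v, q) = -(-1)*0/4 = -1/4*0 = 0)
M = 6 (M = 6 - 1*0 = 6 + 0 = 6)
c(S) = -1/2 + 7*S/4 (c(S) = 1 - (S*(-7) + 6)/4 = 1 - (-7*S + 6)/4 = 1 - (6 - 7*S)/4 = 1 + (-3/2 + 7*S/4) = -1/2 + 7*S/4)
D(-646) + c(-104) = -646 + (-1/2 + (7/4)*(-104)) = -646 + (-1/2 - 182) = -646 - 365/2 = -1657/2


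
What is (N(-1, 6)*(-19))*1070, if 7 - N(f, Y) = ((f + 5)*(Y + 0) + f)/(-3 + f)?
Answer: -518415/2 ≈ -2.5921e+5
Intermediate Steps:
N(f, Y) = 7 - (f + Y*(5 + f))/(-3 + f) (N(f, Y) = 7 - ((f + 5)*(Y + 0) + f)/(-3 + f) = 7 - ((5 + f)*Y + f)/(-3 + f) = 7 - (Y*(5 + f) + f)/(-3 + f) = 7 - (f + Y*(5 + f))/(-3 + f))
(N(-1, 6)*(-19))*1070 = (((-21 - 5*6 + 6*(-1) - 1*6*(-1))/(-3 - 1))*(-19))*1070 = (((-21 - 30 - 6 + 6)/(-4))*(-19))*1070 = (-1/4*(-51)*(-19))*1070 = ((51/4)*(-19))*1070 = -969/4*1070 = -518415/2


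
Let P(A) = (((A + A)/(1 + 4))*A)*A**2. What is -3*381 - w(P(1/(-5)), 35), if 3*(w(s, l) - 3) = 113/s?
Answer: -360001/6 ≈ -60000.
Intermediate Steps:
P(A) = 2*A**4/5 (P(A) = (((2*A)/5)*A)*A**2 = (((2*A)*(1/5))*A)*A**2 = ((2*A/5)*A)*A**2 = (2*A**2/5)*A**2 = 2*A**4/5)
w(s, l) = 3 + 113/(3*s) (w(s, l) = 3 + (113/s)/3 = 3 + 113/(3*s))
-3*381 - w(P(1/(-5)), 35) = -3*381 - (3 + 113/(3*((2*(1/(-5))**4/5)))) = -1143 - (3 + 113/(3*((2*(-1/5)**4/5)))) = -1143 - (3 + 113/(3*(((2/5)*(1/625))))) = -1143 - (3 + 113/(3*(2/3125))) = -1143 - (3 + (113/3)*(3125/2)) = -1143 - (3 + 353125/6) = -1143 - 1*353143/6 = -1143 - 353143/6 = -360001/6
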